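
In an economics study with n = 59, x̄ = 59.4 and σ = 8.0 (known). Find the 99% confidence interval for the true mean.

CI = x̄ ± z*(σ/√n) = 59.4 ± 2.576(8.0/√59) = 59.4 ± 2.68 = (56.72, 62.08)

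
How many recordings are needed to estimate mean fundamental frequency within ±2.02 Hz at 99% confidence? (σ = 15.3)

n = (z*σ/E)² = (2.576×15.3/2.02)² = 380.7 → n = 381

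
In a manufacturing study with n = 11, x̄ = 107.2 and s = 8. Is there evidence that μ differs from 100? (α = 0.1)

t = (x̄ - μ₀)/(s/√n) = (107.2 - 100)/(8/√11) = 2.985. df = 10, critical t = ±1.812. Reject H₀.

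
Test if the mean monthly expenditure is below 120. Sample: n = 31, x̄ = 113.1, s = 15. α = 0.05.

t = (113.1 - 120)/(15/√31) = -2.561, df = 30. Critical t = -1.697. Reject H₀.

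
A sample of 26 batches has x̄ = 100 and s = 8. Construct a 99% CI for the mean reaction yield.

CI = x̄ ± t*(s/√n) = 100 ± 2.787(8/√26) = (95.63, 104.37)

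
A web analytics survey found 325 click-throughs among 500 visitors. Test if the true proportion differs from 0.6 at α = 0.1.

p̂ = 0.65, p₀ = 0.6. z = (p̂ - p₀)/√(p₀(1-p₀)/n) = 2.282. Critical: ±1.645. Reject H₀.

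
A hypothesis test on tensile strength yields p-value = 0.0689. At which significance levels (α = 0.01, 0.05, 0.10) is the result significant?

p = 0.0689. Significant at: α = 0.1.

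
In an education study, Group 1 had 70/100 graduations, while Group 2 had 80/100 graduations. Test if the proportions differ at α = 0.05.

p̂₁ = 0.7, p̂₂ = 0.8, pooled p̂ = 0.75. z = -1.633. Critical: ±1.96. Fail to reject H₀.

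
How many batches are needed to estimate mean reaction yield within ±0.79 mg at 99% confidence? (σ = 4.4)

n = (z*σ/E)² = (2.576×4.4/0.79)² = 205.8 → n = 206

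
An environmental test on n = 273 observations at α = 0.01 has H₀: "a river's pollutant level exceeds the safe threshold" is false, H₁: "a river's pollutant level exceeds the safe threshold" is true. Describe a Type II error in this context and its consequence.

Type II error: failing to reject H₀ when it is false — concluding that a river's pollutant level exceeds the safe threshold is not supported when in fact it is. Consequence: allowing unsafe pollution to continue.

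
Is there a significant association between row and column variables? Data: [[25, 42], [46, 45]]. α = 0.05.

χ² = 2.732. df = 1, critical = 3.841. Fail to reject H₀. No evidence of dependence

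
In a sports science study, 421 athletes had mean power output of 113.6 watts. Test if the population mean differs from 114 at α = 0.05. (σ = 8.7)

z = (x̄ - μ₀)/(σ/√n) = (113.6 - 114)/(8.7/√421) = -0.943. Critical value: ±1.96. Since |-0.943| ≤ 1.96, Fail to reject H₀.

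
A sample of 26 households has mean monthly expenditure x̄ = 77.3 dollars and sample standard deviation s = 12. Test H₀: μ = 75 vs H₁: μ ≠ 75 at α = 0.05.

t = (x̄ - μ₀)/(s/√n) = (77.3 - 75)/(12/√26) = 0.977. df = 25, critical t = ±2.06. Fail to reject H₀.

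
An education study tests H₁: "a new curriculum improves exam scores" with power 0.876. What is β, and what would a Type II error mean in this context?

β = 1 - power = 1 - 0.876 = 0.124. A Type II error is failing to reject H₀ when H₀ is false (false negative) — here, failing to conclude that a new curriculum improves exam scores when in fact it is true. Consequence: keeping the old curriculum when the new one would have helped students.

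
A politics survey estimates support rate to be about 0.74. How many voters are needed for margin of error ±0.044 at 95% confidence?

n = z²p(1-p)/E² = 1.96²×0.74×0.26/0.044² = 381.8 → n = 382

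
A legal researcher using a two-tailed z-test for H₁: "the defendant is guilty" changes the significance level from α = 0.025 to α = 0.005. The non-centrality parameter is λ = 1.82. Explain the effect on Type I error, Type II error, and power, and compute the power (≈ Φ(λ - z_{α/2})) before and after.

Decreasing α from 0.025 to 0.005:
• Type I error rate decreases (α is the Type I rate by definition).
• Critical value moves from z_{α/2} = 2.241 to 2.807, so power = Φ(λ - z_{α/2}) goes from Φ(1.82 - 2.241) = 0.337 to Φ(1.82 - 2.807) = 0.162.
• Type II error rate β = 1 - power therefore increases (0.663 → 0.838).
Appropriate when false positives are costly — here, convicting an innocent person.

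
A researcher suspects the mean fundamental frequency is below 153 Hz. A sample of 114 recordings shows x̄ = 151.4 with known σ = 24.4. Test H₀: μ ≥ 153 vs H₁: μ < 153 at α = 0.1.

z = -0.7. Critical value: -1.28. Fail to reject H₀.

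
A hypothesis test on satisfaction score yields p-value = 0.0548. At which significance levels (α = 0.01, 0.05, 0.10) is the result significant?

p = 0.0548. Significant at: α = 0.1.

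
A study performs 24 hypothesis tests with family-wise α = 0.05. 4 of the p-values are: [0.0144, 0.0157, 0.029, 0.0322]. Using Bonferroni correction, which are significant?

Bonferroni α = 0.05/24 = 0.00208. None of the given p-values are significant.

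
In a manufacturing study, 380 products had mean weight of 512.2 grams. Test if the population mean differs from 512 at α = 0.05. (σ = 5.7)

z = (x̄ - μ₀)/(σ/√n) = (512.2 - 512)/(5.7/√380) = 0.684. Critical value: ±1.96. Since |0.684| ≤ 1.96, Fail to reject H₀.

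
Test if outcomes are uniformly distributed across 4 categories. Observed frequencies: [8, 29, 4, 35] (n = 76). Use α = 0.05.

Expected = 19 each. χ² = Σ(O-E)²/E = 36.947. df = 3, critical value = 7.815. Reject H₀.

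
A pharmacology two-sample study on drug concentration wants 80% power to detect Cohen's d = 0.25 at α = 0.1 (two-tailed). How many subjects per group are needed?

z_{α/2} = 1.645, z_β = Φ⁻¹(0.8) = 0.842. For small effect (d = 0.25): n per group = 2(z_{α/2} + z_β)²/d² = 2(1.645 + 0.842)²/0.25² = 197.9 → 198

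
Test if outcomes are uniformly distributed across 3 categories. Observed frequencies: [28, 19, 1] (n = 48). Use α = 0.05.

Expected = 16 each. χ² = Σ(O-E)²/E = 23.625. df = 2, critical value = 5.991. Reject H₀.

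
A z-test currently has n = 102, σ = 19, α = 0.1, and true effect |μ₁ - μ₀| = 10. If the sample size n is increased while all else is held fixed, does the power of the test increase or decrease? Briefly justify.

Power increases: a larger n shrinks the standard error σ/√n, moving the sampling distribution under H₁ further from the critical value.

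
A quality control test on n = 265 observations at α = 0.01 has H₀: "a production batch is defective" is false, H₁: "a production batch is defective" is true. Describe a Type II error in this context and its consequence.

Type II error: failing to reject H₀ when it is false — concluding that a production batch is defective is not supported when in fact it is. Consequence: shipping a defective batch — faulty products reach customers.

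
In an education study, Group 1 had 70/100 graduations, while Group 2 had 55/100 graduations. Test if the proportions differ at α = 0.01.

p̂₁ = 0.7, p̂₂ = 0.55, pooled p̂ = 0.625. z = 2.191. Critical: ±2.576. Fail to reject H₀.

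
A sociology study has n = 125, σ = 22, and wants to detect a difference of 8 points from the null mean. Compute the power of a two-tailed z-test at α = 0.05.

SE = σ/√n = 22/√125 = 1.968. Non-centrality λ = d/SE = 8/1.968 = 4.066. Power ≈ Φ(λ - z_{α/2}) = Φ(4.066 - 1.96) = Φ(2.106) = 0.982.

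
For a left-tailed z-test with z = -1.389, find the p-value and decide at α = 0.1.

p = P(Z < -1.389) = Φ(-1.389) ≈ 0.0824. Since p < 0.1, reject H₀ (significant) at α = 0.1.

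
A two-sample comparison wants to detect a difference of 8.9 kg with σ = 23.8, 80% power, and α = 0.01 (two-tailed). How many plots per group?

n per group = 2(z_α/2 + z_β)²σ²/d² = 2×(2.576 + 0.84)²×23.8²/8.9² = 166.9 → n = 167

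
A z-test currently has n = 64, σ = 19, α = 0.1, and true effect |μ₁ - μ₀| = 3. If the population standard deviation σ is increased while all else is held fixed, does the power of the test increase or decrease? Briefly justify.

Power decreases: a larger σ inflates the standard error σ/√n, pulling the sampling distribution under H₁ back toward the critical value.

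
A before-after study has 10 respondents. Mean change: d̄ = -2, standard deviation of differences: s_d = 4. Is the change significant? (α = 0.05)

t = d̄/(s_d/√n) = -2/(4/√10) = -1.581. df = 9, critical t = ±2.262. Fail to reject H₀.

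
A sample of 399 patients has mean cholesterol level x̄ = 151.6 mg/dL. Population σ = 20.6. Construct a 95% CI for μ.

CI = x̄ ± z*(σ/√n) = 151.6 ± 1.96(20.6/√399) = 151.6 ± 2.02 = (149.58, 153.62)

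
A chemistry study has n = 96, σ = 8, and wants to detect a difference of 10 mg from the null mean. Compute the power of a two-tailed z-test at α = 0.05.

SE = σ/√n = 8/√96 = 0.816. Non-centrality λ = d/SE = 10/0.816 = 12.247. Power ≈ Φ(λ - z_{α/2}) = Φ(12.247 - 1.96) = Φ(10.287) = 1.0.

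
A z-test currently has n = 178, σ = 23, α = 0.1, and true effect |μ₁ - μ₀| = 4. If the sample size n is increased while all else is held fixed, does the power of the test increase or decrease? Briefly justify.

Power increases: a larger n shrinks the standard error σ/√n, moving the sampling distribution under H₁ further from the critical value.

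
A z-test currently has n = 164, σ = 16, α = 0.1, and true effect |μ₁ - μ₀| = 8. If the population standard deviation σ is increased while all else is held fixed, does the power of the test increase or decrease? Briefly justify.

Power decreases: a larger σ inflates the standard error σ/√n, pulling the sampling distribution under H₁ back toward the critical value.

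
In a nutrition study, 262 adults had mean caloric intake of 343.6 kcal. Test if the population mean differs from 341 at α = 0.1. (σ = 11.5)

z = (x̄ - μ₀)/(σ/√n) = (343.6 - 341)/(11.5/√262) = 3.66. Critical value: ±1.645. Since |3.66| > 1.645, Reject H₀.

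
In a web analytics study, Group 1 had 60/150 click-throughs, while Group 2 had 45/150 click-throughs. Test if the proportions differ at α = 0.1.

p̂₁ = 0.4, p̂₂ = 0.3, pooled p̂ = 0.35. z = 1.816. Critical: ±1.645. Reject H₀.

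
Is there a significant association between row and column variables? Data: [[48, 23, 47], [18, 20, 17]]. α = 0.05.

χ² = 5.725. df = 2, critical = 5.991. Fail to reject H₀. No evidence of dependence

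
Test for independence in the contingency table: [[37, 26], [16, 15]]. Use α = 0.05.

χ² = 0.428. df = 1, critical = 3.841. Fail to reject H₀. No evidence of dependence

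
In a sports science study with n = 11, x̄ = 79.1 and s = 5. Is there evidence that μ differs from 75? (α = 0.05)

t = (x̄ - μ₀)/(s/√n) = (79.1 - 75)/(5/√11) = 2.72. df = 10, critical t = ±2.228. Reject H₀.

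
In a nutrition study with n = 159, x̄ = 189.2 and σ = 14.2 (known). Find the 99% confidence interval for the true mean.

CI = x̄ ± z*(σ/√n) = 189.2 ± 2.576(14.2/√159) = 189.2 ± 2.9 = (186.3, 192.1)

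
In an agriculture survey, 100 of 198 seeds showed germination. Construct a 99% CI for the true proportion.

p̂ = 0.505. CI = p̂ ± z*√(p̂(1-p̂)/n) = (0.414, 0.597)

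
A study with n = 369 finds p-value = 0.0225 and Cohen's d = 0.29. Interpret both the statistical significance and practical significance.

Statistically significant (p = 0.0225 < 0.05). Cohen's d = 0.29 indicates a small effect size. Both statistical and practical significance should be considered.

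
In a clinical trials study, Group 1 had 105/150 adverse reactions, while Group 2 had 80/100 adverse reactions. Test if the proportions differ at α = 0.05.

p̂₁ = 0.7, p̂₂ = 0.8, pooled p̂ = 0.74. z = -1.766. Critical: ±1.96. Fail to reject H₀.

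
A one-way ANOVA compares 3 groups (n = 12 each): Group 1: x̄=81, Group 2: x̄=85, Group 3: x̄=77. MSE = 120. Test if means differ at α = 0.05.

Grand mean = 81.0. SS_between = 384.0, MS_between = 192.0. F = 1.6, F_crit ≈ 3.285. Fail to reject H₀.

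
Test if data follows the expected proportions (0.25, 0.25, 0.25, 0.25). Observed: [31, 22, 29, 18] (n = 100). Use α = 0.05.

Expected: [25.0, 25.0, 25.0, 25.0]. χ² = 4.4. df = 3, critical = 7.815. Fail to reject H₀.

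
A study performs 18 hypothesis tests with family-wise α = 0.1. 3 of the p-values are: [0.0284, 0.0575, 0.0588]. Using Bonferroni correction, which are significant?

Bonferroni α = 0.1/18 = 0.00556. None of the given p-values are significant.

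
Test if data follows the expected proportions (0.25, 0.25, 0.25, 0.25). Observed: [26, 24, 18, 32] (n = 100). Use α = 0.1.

Expected: [25.0, 25.0, 25.0, 25.0]. χ² = 4.0. df = 3, critical = 6.251. Fail to reject H₀.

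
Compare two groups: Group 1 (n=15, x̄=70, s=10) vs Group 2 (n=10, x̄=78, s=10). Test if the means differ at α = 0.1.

Pooled sp = 10.0. t = -1.96, df = 23. Critical t = ±1.714. Reject H₀.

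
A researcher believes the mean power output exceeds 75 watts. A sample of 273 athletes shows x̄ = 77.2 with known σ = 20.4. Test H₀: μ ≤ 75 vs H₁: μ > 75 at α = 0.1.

z = 1.782. Critical value: 1.28. Reject H₀.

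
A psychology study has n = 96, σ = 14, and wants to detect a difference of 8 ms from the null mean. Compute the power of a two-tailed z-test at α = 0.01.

SE = σ/√n = 14/√96 = 1.429. Non-centrality λ = d/SE = 8/1.429 = 5.599. Power ≈ Φ(λ - z_{α/2}) = Φ(5.599 - 2.576) = Φ(3.023) = 0.999.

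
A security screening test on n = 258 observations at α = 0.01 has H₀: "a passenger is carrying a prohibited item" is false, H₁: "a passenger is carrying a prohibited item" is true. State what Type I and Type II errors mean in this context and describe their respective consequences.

Type I (false positive): concluding that a passenger is carrying a prohibited item when it is not — detaining an innocent passenger — delay and inconvenience. Type II (false negative): failing to conclude that a passenger is carrying a prohibited item when it is — letting a prohibited item through — security breach. Which is costlier depends on domain priorities and is a judgement call rather than a statistical fact.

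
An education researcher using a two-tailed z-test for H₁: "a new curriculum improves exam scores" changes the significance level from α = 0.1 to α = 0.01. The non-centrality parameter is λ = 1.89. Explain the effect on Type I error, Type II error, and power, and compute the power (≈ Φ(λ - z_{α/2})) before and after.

Decreasing α from 0.1 to 0.01:
• Type I error rate decreases (α is the Type I rate by definition).
• Critical value moves from z_{α/2} = 1.645 to 2.576, so power = Φ(λ - z_{α/2}) goes from Φ(1.89 - 1.645) = 0.597 to Φ(1.89 - 2.576) = 0.246.
• Type II error rate β = 1 - power therefore increases (0.403 → 0.754).
Appropriate when false positives are costly — here, adopting a curriculum that gives no real benefit — disruption for nothing.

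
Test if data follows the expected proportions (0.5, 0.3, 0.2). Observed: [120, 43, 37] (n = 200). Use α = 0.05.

Expected: [100.0, 60.0, 40.0]. χ² = 9.042. df = 2, critical = 5.991. Reject H₀.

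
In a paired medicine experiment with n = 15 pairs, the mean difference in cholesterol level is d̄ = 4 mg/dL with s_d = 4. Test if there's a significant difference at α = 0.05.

t = d̄/(s_d/√n) = 4/(4/√15) = 3.873. df = 14, critical t = ±2.145. Reject H₀.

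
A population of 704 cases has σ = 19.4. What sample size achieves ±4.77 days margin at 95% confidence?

Without FPC: n₀ = (1.96×19.4/4.77)² = 63.545. With FPC: n = n₀N/(n₀+N-1) = 58.4 → n = 59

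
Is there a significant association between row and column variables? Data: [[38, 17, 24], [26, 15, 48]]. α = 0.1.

χ² = 9.815. df = 2, critical = 4.605. Reject H₀. Variables are dependent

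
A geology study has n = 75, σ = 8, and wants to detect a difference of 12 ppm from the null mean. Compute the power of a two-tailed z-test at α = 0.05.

SE = σ/√n = 8/√75 = 0.924. Non-centrality λ = d/SE = 12/0.924 = 12.99. Power ≈ Φ(λ - z_{α/2}) = Φ(12.99 - 1.96) = Φ(11.03) = 1.0.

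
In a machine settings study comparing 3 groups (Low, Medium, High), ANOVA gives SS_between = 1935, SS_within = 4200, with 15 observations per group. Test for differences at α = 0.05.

df_between = 2, df_within = 42. F = MS_between/MS_within = 967.5/100.0 = 9.675. F_crit ≈ 3.22. Reject H₀. At least one mean differs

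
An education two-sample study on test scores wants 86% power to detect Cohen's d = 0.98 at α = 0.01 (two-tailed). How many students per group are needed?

z_{α/2} = 2.576, z_β = Φ⁻¹(0.86) = 1.08. For large effect (d = 0.98): n per group = 2(z_{α/2} + z_β)²/d² = 2(2.576 + 1.08)²/0.98² = 27.8 → 28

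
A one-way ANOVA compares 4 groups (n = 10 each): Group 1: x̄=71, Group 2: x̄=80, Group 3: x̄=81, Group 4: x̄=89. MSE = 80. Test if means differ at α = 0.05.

Grand mean = 80.25. SS_between = 1627.5, MS_between = 542.5. F = 6.781, F_crit ≈ 2.866. Reject H₀.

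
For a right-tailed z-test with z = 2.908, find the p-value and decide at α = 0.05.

p = P(Z > 2.908) = 1 - Φ(2.908) ≈ 0.0018. Since p < 0.05, reject H₀ (significant) at α = 0.05.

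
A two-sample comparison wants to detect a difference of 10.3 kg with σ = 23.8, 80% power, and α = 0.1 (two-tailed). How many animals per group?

n per group = 2(z_α/2 + z_β)²σ²/d² = 2×(1.645 + 0.84)²×23.8²/10.3² = 65.9 → n = 66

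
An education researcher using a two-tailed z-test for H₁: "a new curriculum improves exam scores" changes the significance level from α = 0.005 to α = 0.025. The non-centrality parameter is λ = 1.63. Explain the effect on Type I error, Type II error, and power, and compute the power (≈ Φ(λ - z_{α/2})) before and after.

Increasing α from 0.005 to 0.025:
• Type I error rate increases (α is the Type I rate by definition).
• Critical value moves from z_{α/2} = 2.807 to 2.241, so power = Φ(λ - z_{α/2}) goes from Φ(1.63 - 2.807) = 0.12 to Φ(1.63 - 2.241) = 0.271.
• Type II error rate β = 1 - power therefore decreases (0.88 → 0.729).
Appropriate when false negatives are costly — here, keeping the old curriculum when the new one would have helped students.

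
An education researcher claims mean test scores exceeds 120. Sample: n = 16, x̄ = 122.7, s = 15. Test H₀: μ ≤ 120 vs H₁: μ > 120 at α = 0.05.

t = (122.7 - 120)/(15/√16) = 0.72, df = 15. Critical t = 1.753. Fail to reject H₀.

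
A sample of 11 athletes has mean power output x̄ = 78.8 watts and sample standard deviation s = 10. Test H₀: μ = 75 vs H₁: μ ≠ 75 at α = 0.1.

t = (x̄ - μ₀)/(s/√n) = (78.8 - 75)/(10/√11) = 1.26. df = 10, critical t = ±1.812. Fail to reject H₀.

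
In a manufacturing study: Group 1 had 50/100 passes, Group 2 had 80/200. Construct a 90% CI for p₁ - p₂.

p̂₁ = 0.5, p̂₂ = 0.4. Difference = 0.1. CI = (-0.0, 0.2)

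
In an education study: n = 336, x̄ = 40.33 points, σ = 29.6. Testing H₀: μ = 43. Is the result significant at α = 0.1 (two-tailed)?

z = (40.33 - 43)/(29.6/√336) = -1.653. Since |z| > 1.645, significant at α = 0.1.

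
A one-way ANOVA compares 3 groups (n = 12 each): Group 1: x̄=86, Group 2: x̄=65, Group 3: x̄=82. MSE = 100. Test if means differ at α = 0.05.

Grand mean = 77.67. SS_between = 2984.0, MS_between = 1492.0. F = 14.92, F_crit ≈ 3.285. Reject H₀.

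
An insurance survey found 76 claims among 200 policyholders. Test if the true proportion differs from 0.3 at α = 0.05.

p̂ = 0.38, p₀ = 0.3. z = (p̂ - p₀)/√(p₀(1-p₀)/n) = 2.469. Critical: ±1.96. Reject H₀.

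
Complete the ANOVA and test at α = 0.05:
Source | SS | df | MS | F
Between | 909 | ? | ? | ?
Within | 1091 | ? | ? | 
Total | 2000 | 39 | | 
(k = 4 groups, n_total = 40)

df_between = 3, df_within = 36. MS_between = 303.0, MS_within = 30.31. F = 9.998, F_crit ≈ 2.866. Reject H₀.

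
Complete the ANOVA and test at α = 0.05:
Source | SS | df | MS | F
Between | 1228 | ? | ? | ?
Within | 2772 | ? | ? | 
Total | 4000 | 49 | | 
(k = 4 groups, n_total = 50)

df_between = 3, df_within = 46. MS_between = 409.33, MS_within = 60.26. F = 6.793, F_crit ≈ 2.807. Reject H₀.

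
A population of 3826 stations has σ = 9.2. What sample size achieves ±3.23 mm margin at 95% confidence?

Without FPC: n₀ = (1.96×9.2/3.23)² = 31.166. With FPC: n = n₀N/(n₀+N-1) = 30.9 → n = 31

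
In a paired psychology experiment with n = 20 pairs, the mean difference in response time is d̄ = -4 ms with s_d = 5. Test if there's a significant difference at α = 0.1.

t = d̄/(s_d/√n) = -4/(5/√20) = -3.578. df = 19, critical t = ±1.729. Reject H₀.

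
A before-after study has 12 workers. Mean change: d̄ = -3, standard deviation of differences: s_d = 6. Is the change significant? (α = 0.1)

t = d̄/(s_d/√n) = -3/(6/√12) = -1.732. df = 11, critical t = ±1.796. Fail to reject H₀.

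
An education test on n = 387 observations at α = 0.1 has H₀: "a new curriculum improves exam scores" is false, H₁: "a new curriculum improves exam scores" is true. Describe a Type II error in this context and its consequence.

Type II error: failing to reject H₀ when it is false — concluding that a new curriculum improves exam scores is not supported when in fact it is. Consequence: keeping the old curriculum when the new one would have helped students.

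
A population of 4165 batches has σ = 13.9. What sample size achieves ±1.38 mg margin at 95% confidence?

Without FPC: n₀ = (1.96×13.9/1.38)² = 389.748. With FPC: n = n₀N/(n₀+N-1) = 356.5 → n = 357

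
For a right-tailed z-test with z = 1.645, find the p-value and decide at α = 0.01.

p = P(Z > 1.645) = 1 - Φ(1.645) ≈ 0.05. Since p ≥ 0.01, fail to reject H₀ (not significant) at α = 0.01.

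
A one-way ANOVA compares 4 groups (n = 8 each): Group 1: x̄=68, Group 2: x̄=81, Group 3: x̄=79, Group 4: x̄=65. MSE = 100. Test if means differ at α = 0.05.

Grand mean = 73.25. SS_between = 1510.0, MS_between = 503.33. F = 5.033, F_crit ≈ 2.947. Reject H₀.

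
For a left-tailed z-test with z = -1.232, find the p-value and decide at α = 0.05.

p = P(Z < -1.232) = Φ(-1.232) ≈ 0.109. Since p ≥ 0.05, fail to reject H₀ (not significant) at α = 0.05.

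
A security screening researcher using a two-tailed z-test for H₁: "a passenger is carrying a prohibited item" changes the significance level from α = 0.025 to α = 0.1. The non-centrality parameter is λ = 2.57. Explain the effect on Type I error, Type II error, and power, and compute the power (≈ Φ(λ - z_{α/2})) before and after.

Increasing α from 0.025 to 0.1:
• Type I error rate increases (α is the Type I rate by definition).
• Critical value moves from z_{α/2} = 2.241 to 1.645, so power = Φ(λ - z_{α/2}) goes from Φ(2.57 - 2.241) = 0.629 to Φ(2.57 - 1.645) = 0.823.
• Type II error rate β = 1 - power therefore decreases (0.371 → 0.177).
Appropriate when false negatives are costly — here, letting a prohibited item through — security breach.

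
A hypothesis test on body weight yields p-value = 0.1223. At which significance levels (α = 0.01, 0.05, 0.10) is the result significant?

p = 0.1223. Not significant at any of the given levels.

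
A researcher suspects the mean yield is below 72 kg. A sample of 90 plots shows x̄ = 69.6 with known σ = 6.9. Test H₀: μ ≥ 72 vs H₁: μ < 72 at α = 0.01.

z = -3.3. Critical value: -2.33. Reject H₀.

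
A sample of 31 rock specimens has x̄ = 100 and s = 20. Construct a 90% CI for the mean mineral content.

CI = x̄ ± t*(s/√n) = 100 ± 1.697(20/√31) = (93.9, 106.1)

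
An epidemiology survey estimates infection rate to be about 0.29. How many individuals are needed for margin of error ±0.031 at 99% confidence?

n = z²p(1-p)/E² = 2.576²×0.29×0.71/0.031² = 1421.8 → n = 1422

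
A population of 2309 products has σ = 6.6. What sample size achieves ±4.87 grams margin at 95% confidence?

Without FPC: n₀ = (1.96×6.6/4.87)² = 7.056. With FPC: n = n₀N/(n₀+N-1) = 7.04 → n = 8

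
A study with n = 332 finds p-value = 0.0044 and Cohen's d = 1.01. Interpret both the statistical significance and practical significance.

Statistically significant (p = 0.0044 < 0.05). Cohen's d = 1.01 indicates a large effect size. Both statistical and practical significance should be considered.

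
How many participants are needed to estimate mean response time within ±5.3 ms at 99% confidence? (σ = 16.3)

n = (z*σ/E)² = (2.576×16.3/5.3)² = 62.8 → n = 63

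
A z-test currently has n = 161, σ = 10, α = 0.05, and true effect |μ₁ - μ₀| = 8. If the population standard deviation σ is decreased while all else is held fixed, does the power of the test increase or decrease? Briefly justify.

Power increases: a smaller σ shrinks the standard error σ/√n, moving the sampling distribution under H₁ further from the critical value.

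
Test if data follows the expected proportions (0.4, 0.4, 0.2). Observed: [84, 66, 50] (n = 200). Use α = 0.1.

Expected: [80.0, 80.0, 40.0]. χ² = 5.15. df = 2, critical = 4.605. Reject H₀.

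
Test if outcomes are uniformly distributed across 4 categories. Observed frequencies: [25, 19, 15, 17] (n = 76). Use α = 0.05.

Expected = 19 each. χ² = Σ(O-E)²/E = 2.947. df = 3, critical value = 7.815. Fail to reject H₀.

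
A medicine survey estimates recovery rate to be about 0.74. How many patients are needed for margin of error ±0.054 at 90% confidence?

n = z²p(1-p)/E² = 1.645²×0.74×0.26/0.054² = 178.5 → n = 179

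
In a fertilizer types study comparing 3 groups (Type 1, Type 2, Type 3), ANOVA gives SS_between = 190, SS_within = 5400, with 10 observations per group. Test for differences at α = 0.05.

df_between = 2, df_within = 27. F = MS_between/MS_within = 95.0/200.0 = 0.475. F_crit ≈ 3.354. Fail to reject H₀.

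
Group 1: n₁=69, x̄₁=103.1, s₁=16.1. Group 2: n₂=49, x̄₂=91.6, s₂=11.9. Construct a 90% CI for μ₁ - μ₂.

Difference = 11.5. SE = √(16.1²/69 + 11.9²/49) = 2.578. CI = (7.26, 15.74)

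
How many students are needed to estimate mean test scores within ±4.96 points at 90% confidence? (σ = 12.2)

n = (z*σ/E)² = (1.645×12.2/4.96)² = 16.4 → n = 17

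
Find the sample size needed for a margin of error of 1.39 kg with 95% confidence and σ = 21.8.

n = (z*σ/E)² = (1.96×21.8/1.39)² = 944.9 → n = 945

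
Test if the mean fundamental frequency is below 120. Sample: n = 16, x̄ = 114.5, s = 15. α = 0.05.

t = (114.5 - 120)/(15/√16) = -1.467, df = 15. Critical t = -1.753. Fail to reject H₀.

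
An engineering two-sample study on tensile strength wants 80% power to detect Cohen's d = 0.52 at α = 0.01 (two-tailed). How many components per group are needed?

z_{α/2} = 2.576, z_β = Φ⁻¹(0.8) = 0.842. For medium effect (d = 0.52): n per group = 2(z_{α/2} + z_β)²/d² = 2(2.576 + 0.842)²/0.52² = 86.4 → 87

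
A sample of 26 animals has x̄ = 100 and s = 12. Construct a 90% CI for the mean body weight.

CI = x̄ ± t*(s/√n) = 100 ± 1.708(12/√26) = (95.98, 104.02)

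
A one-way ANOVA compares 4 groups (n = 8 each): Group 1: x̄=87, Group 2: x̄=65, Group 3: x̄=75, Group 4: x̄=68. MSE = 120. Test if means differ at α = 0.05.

Grand mean = 73.75. SS_between = 2294.0, MS_between = 764.67. F = 6.372, F_crit ≈ 2.947. Reject H₀.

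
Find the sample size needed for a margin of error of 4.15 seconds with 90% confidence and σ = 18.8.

n = (z*σ/E)² = (1.645×18.8/4.15)² = 55.5 → n = 56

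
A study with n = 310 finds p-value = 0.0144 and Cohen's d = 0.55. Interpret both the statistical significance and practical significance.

Statistically significant (p = 0.0144 < 0.05). Cohen's d = 0.55 indicates a medium effect size. Both statistical and practical significance should be considered.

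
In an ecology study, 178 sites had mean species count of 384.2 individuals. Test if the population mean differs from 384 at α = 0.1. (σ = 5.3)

z = (x̄ - μ₀)/(σ/√n) = (384.2 - 384)/(5.3/√178) = 0.503. Critical value: ±1.645. Since |0.503| ≤ 1.645, Fail to reject H₀.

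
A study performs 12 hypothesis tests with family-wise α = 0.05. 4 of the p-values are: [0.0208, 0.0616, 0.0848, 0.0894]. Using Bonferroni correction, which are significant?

Bonferroni α = 0.05/12 = 0.00417. None of the given p-values are significant.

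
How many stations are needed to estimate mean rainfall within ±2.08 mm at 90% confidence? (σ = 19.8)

n = (z*σ/E)² = (1.645×19.8/2.08)² = 245.2 → n = 246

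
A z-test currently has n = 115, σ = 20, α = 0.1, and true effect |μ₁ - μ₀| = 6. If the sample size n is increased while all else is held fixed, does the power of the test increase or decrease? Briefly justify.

Power increases: a larger n shrinks the standard error σ/√n, moving the sampling distribution under H₁ further from the critical value.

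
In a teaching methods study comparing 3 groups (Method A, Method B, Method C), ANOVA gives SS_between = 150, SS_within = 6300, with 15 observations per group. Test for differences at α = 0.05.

df_between = 2, df_within = 42. F = MS_between/MS_within = 75.0/150.0 = 0.5. F_crit ≈ 3.22. Fail to reject H₀.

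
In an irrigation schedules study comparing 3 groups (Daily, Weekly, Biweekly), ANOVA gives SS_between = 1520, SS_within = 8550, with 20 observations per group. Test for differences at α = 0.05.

df_between = 2, df_within = 57. F = MS_between/MS_within = 760.0/150.0 = 5.067. F_crit ≈ 3.159. Reject H₀. At least one mean differs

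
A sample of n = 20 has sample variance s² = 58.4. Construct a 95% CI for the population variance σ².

df = 19. χ²_{0.025} = 32.852, χ²_{0.975} = 8.907. CI for σ² = ((n-1)s²/χ²_{α/2}, (n-1)s²/χ²_{1-α/2}) = (19·58.4/32.852, 19·58.4/8.907) = (33.78, 124.58)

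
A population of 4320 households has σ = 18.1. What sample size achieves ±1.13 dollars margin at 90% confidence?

Without FPC: n₀ = (1.645×18.1/1.13)² = 694.276. With FPC: n = n₀N/(n₀+N-1) = 598.3 → n = 599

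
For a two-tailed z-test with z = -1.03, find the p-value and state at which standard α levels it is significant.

p = 2·P(Z > |-1.03|) = 2·(1 - Φ(1.03)) ≈ 0.303. Not significant at any standard level.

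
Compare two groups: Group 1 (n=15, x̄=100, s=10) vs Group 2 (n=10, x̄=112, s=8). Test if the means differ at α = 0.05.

Pooled sp = 9.27. t = -3.171, df = 23. Critical t = ±2.069. Reject H₀.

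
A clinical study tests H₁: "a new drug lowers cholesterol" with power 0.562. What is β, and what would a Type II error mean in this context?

β = 1 - power = 1 - 0.562 = 0.438. A Type II error is failing to reject H₀ when H₀ is false (false negative) — here, failing to conclude that a new drug lowers cholesterol when in fact it is true. Consequence: shelving an effective drug — patients miss out on a treatment that would have helped.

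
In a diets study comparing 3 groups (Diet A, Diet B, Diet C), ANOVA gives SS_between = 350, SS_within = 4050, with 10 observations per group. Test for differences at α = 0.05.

df_between = 2, df_within = 27. F = MS_between/MS_within = 175.0/150.0 = 1.167. F_crit ≈ 3.354. Fail to reject H₀.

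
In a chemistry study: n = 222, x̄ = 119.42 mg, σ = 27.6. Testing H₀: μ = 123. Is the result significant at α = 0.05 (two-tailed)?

z = (119.42 - 123)/(27.6/√222) = -1.933. Since |z| ≤ 1.96, not significant at α = 0.05.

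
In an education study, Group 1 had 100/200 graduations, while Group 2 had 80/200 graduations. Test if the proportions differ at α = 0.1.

p̂₁ = 0.5, p̂₂ = 0.4, pooled p̂ = 0.45. z = 2.01. Critical: ±1.645. Reject H₀.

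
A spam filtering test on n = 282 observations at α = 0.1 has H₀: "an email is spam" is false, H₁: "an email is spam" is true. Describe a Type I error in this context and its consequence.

Type I error: rejecting H₀ when it is true — concluding that an email is spam when in fact it is not. Consequence: a legitimate email is sent to the spam folder and the user misses it.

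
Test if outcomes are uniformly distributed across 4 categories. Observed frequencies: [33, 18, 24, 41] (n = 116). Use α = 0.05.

Expected = 29 each. χ² = Σ(O-E)²/E = 10.552. df = 3, critical value = 7.815. Reject H₀.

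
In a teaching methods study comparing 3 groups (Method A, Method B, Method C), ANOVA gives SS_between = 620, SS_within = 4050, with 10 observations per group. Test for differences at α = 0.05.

df_between = 2, df_within = 27. F = MS_between/MS_within = 310.0/150.0 = 2.067. F_crit ≈ 3.354. Fail to reject H₀.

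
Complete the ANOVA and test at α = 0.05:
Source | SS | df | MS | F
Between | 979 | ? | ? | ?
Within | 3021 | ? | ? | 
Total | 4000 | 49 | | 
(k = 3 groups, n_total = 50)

df_between = 2, df_within = 47. MS_between = 489.5, MS_within = 64.28. F = 7.616, F_crit ≈ 3.195. Reject H₀.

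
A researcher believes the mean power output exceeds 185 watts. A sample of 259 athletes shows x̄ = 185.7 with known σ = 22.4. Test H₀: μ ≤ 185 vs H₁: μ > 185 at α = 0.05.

z = 0.503. Critical value: 1.645. Fail to reject H₀.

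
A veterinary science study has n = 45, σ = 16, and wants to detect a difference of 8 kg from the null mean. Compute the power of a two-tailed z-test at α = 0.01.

SE = σ/√n = 16/√45 = 2.385. Non-centrality λ = d/SE = 8/2.385 = 3.354. Power ≈ Φ(λ - z_{α/2}) = Φ(3.354 - 2.576) = Φ(0.778) = 0.782.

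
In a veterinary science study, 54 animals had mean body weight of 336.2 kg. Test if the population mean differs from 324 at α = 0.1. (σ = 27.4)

z = (x̄ - μ₀)/(σ/√n) = (336.2 - 324)/(27.4/√54) = 3.272. Critical value: ±1.645. Since |3.272| > 1.645, Reject H₀.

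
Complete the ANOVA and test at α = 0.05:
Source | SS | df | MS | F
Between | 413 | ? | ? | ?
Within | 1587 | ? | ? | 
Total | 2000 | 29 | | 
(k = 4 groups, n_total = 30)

df_between = 3, df_within = 26. MS_between = 137.67, MS_within = 61.04. F = 2.255, F_crit ≈ 2.975. Fail to reject H₀.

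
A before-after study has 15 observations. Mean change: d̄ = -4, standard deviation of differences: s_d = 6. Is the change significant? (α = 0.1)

t = d̄/(s_d/√n) = -4/(6/√15) = -2.582. df = 14, critical t = ±1.761. Reject H₀.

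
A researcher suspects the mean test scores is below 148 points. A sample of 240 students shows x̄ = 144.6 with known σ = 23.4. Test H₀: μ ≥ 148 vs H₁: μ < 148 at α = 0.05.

z = -2.251. Critical value: -1.645. Reject H₀.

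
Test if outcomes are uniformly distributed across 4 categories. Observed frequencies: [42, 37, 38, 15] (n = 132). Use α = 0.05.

Expected = 33 each. χ² = Σ(O-E)²/E = 13.515. df = 3, critical value = 7.815. Reject H₀.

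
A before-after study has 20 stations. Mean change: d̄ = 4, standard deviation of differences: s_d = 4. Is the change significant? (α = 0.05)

t = d̄/(s_d/√n) = 4/(4/√20) = 4.472. df = 19, critical t = ±2.093. Reject H₀.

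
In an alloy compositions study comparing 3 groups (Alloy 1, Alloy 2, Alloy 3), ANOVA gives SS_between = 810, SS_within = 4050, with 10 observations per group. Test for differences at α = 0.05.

df_between = 2, df_within = 27. F = MS_between/MS_within = 405.0/150.0 = 2.7. F_crit ≈ 3.354. Fail to reject H₀.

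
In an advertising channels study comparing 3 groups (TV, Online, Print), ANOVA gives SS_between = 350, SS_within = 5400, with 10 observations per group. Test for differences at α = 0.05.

df_between = 2, df_within = 27. F = MS_between/MS_within = 175.0/200.0 = 0.875. F_crit ≈ 3.354. Fail to reject H₀.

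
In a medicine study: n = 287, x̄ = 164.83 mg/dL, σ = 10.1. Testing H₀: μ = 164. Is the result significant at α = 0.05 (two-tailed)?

z = (164.83 - 164)/(10.1/√287) = 1.392. Since |z| ≤ 1.96, not significant at α = 0.05.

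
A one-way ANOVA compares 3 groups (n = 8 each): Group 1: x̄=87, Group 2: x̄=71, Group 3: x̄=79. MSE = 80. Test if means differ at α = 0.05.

Grand mean = 79.0. SS_between = 1024.0, MS_between = 512.0. F = 6.4, F_crit ≈ 3.467. Reject H₀.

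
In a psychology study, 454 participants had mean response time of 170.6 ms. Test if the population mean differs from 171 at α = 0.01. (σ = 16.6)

z = (x̄ - μ₀)/(σ/√n) = (170.6 - 171)/(16.6/√454) = -0.513. Critical value: ±2.576. Since |-0.513| ≤ 2.576, Fail to reject H₀.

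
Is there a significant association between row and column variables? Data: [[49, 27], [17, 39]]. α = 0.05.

χ² = 15.011. df = 1, critical = 3.841. Reject H₀. Variables are dependent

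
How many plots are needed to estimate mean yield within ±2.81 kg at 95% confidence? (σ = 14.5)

n = (z*σ/E)² = (1.96×14.5/2.81)² = 102.3 → n = 103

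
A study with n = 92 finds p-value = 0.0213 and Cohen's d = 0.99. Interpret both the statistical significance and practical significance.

Statistically significant (p = 0.0213 < 0.05). Cohen's d = 0.99 indicates a large effect size. Both statistical and practical significance should be considered.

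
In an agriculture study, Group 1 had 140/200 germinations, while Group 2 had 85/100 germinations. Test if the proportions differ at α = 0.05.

p̂₁ = 0.7, p̂₂ = 0.85, pooled p̂ = 0.75. z = -2.828. Critical: ±1.96. Reject H₀.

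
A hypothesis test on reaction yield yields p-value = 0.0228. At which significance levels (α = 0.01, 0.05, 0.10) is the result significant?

p = 0.0228. Significant at: α = 0.05, 0.1.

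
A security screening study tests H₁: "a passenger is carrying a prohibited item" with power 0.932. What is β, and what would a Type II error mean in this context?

β = 1 - power = 1 - 0.932 = 0.068. A Type II error is failing to reject H₀ when H₀ is false (false negative) — here, failing to conclude that a passenger is carrying a prohibited item when in fact it is true. Consequence: letting a prohibited item through — security breach.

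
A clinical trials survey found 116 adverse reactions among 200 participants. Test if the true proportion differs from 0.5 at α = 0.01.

p̂ = 0.58, p₀ = 0.5. z = (p̂ - p₀)/√(p₀(1-p₀)/n) = 2.263. Critical: ±2.576. Fail to reject H₀.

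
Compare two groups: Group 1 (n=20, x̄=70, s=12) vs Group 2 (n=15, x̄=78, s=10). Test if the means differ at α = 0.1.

Pooled sp = 11.2. t = -2.092, df = 33. Critical t = ±1.692. Reject H₀.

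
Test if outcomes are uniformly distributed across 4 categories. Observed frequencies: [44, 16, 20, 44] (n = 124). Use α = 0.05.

Expected = 31 each. χ² = Σ(O-E)²/E = 22.065. df = 3, critical value = 7.815. Reject H₀.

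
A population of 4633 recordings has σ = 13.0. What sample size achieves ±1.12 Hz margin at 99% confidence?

Without FPC: n₀ = (2.576×13.0/1.12)² = 894.01. With FPC: n = n₀N/(n₀+N-1) = 749.5 → n = 750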